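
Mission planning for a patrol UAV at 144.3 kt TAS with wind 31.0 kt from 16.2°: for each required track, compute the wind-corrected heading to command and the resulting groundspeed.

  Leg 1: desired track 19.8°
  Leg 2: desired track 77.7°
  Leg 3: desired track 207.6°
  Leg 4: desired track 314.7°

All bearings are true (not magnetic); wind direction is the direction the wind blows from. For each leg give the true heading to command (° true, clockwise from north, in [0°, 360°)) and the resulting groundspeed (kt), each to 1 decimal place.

Leg 1: desired track 19.8°; wind correction -0.8° → command heading 19.0°, groundspeed 113.3 kt
Leg 2: desired track 77.7°; wind correction -10.9° → command heading 66.8°, groundspeed 126.9 kt
Leg 3: desired track 207.6°; wind correction +2.4° → command heading 210.0°, groundspeed 174.6 kt
Leg 4: desired track 314.7°; wind correction +10.9° → command heading 325.6°, groundspeed 126.9 kt

Leg 1: heading=19.0°, groundspeed=113.3 kt
Leg 2: heading=66.8°, groundspeed=126.9 kt
Leg 3: heading=210.0°, groundspeed=174.6 kt
Leg 4: heading=325.6°, groundspeed=126.9 kt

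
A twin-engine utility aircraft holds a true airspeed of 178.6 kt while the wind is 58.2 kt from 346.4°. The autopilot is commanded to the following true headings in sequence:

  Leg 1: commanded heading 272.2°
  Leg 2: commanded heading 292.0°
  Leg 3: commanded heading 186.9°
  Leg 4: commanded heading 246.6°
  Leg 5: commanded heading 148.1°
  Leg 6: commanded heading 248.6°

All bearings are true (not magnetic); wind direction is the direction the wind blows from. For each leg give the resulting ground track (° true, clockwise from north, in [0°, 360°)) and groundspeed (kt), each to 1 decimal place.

Leg 1: heading 272.2°; drift -19.0° → track 253.2°, groundspeed 172.1 kt
Leg 2: heading 292.0°; drift -18.1° → track 273.9°, groundspeed 152.3 kt
Leg 3: heading 186.9°; drift -5.0° → track 181.9°, groundspeed 234.0 kt
Leg 4: heading 246.6°; drift -16.9° → track 229.7°, groundspeed 197.0 kt
Leg 5: heading 148.1°; drift +4.5° → track 152.6°, groundspeed 234.6 kt
Leg 6: heading 248.6°; drift -17.2° → track 231.4°, groundspeed 195.2 kt

Leg 1: track=253.2°, groundspeed=172.1 kt
Leg 2: track=273.9°, groundspeed=152.3 kt
Leg 3: track=181.9°, groundspeed=234.0 kt
Leg 4: track=229.7°, groundspeed=197.0 kt
Leg 5: track=152.6°, groundspeed=234.6 kt
Leg 6: track=231.4°, groundspeed=195.2 kt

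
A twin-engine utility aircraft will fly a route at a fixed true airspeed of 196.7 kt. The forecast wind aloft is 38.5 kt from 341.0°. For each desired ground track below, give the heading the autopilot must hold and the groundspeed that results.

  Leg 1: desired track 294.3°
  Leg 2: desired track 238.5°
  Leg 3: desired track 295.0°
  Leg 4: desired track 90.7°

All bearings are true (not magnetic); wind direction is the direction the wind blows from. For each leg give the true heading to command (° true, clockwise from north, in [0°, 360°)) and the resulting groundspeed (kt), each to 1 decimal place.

Leg 1: heading=302.5°, groundspeed=168.3 kt
Leg 2: heading=249.5°, groundspeed=201.4 kt
Leg 3: heading=303.1°, groundspeed=168.0 kt
Leg 4: heading=80.1°, groundspeed=206.3 kt

Leg 1: desired track 294.3°; wind correction +8.2° → command heading 302.5°, groundspeed 168.3 kt
Leg 2: desired track 238.5°; wind correction +11.0° → command heading 249.5°, groundspeed 201.4 kt
Leg 3: desired track 295.0°; wind correction +8.1° → command heading 303.1°, groundspeed 168.0 kt
Leg 4: desired track 90.7°; wind correction -10.6° → command heading 80.1°, groundspeed 206.3 kt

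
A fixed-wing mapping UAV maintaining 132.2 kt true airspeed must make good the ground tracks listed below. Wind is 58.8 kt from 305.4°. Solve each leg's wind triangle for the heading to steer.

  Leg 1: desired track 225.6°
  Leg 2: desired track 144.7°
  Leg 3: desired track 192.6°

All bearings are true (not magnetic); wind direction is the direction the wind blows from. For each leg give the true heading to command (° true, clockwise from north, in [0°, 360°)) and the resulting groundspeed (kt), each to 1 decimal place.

Leg 1: desired track 225.6°; wind correction +26.0° → command heading 251.6°, groundspeed 108.4 kt
Leg 2: desired track 144.7°; wind correction +8.5° → command heading 153.2°, groundspeed 186.3 kt
Leg 3: desired track 192.6°; wind correction +24.2° → command heading 216.8°, groundspeed 143.4 kt

Leg 1: heading=251.6°, groundspeed=108.4 kt
Leg 2: heading=153.2°, groundspeed=186.3 kt
Leg 3: heading=216.8°, groundspeed=143.4 kt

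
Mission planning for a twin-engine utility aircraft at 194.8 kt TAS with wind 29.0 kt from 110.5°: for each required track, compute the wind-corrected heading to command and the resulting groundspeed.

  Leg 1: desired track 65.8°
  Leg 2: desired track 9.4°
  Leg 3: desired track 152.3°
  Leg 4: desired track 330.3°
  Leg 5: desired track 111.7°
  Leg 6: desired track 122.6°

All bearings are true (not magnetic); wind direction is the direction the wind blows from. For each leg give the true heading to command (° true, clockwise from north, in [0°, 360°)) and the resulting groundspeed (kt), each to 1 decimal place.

Leg 1: desired track 65.8°; wind correction +6.0° → command heading 71.8°, groundspeed 173.1 kt
Leg 2: desired track 9.4°; wind correction +8.4° → command heading 17.8°, groundspeed 198.3 kt
Leg 3: desired track 152.3°; wind correction -5.7° → command heading 146.6°, groundspeed 172.2 kt
Leg 4: desired track 330.3°; wind correction +5.5° → command heading 335.8°, groundspeed 216.2 kt
Leg 5: desired track 111.7°; wind correction -0.2° → command heading 111.5°, groundspeed 165.8 kt
Leg 6: desired track 122.6°; wind correction -1.8° → command heading 120.8°, groundspeed 166.3 kt

Leg 1: heading=71.8°, groundspeed=173.1 kt
Leg 2: heading=17.8°, groundspeed=198.3 kt
Leg 3: heading=146.6°, groundspeed=172.2 kt
Leg 4: heading=335.8°, groundspeed=216.2 kt
Leg 5: heading=111.5°, groundspeed=165.8 kt
Leg 6: heading=120.8°, groundspeed=166.3 kt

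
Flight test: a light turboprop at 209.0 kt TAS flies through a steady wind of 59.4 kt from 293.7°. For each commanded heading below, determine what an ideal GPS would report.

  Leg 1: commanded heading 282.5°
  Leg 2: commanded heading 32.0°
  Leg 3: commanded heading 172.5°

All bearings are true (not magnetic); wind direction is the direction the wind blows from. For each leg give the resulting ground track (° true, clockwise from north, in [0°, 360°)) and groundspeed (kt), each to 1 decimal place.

Leg 1: heading 282.5°; drift -4.4° → track 278.1°, groundspeed 151.2 kt
Leg 2: heading 32.0°; drift +15.1° → track 47.1°, groundspeed 225.4 kt
Leg 3: heading 172.5°; drift -12.0° → track 160.5°, groundspeed 245.1 kt

Leg 1: track=278.1°, groundspeed=151.2 kt
Leg 2: track=47.1°, groundspeed=225.4 kt
Leg 3: track=160.5°, groundspeed=245.1 kt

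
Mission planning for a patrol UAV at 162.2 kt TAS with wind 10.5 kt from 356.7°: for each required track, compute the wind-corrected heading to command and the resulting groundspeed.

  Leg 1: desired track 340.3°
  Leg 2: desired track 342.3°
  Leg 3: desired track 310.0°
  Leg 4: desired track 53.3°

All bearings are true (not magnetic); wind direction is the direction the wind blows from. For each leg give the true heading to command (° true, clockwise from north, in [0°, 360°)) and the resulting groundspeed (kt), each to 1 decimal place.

Leg 1: desired track 340.3°; wind correction +1.0° → command heading 341.3°, groundspeed 152.1 kt
Leg 2: desired track 342.3°; wind correction +0.9° → command heading 343.2°, groundspeed 152.0 kt
Leg 3: desired track 310.0°; wind correction +2.7° → command heading 312.7°, groundspeed 154.8 kt
Leg 4: desired track 53.3°; wind correction -3.1° → command heading 50.2°, groundspeed 156.2 kt

Leg 1: heading=341.3°, groundspeed=152.1 kt
Leg 2: heading=343.2°, groundspeed=152.0 kt
Leg 3: heading=312.7°, groundspeed=154.8 kt
Leg 4: heading=50.2°, groundspeed=156.2 kt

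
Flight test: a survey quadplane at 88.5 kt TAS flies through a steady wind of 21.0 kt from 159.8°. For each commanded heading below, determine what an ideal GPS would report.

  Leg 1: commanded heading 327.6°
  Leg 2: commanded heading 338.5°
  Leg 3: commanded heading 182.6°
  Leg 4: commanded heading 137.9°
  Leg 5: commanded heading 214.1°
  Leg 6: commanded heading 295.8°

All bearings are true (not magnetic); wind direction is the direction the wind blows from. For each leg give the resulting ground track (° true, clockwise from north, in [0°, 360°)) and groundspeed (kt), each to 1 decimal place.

Leg 1: track=329.9°, groundspeed=109.1 kt
Leg 2: track=338.7°, groundspeed=109.5 kt
Leg 3: track=189.3°, groundspeed=69.6 kt
Leg 4: track=131.4°, groundspeed=69.5 kt
Leg 5: track=226.7°, groundspeed=78.1 kt
Leg 6: track=303.8°, groundspeed=104.6 kt

Leg 1: heading 327.6°; drift +2.3° → track 329.9°, groundspeed 109.1 kt
Leg 2: heading 338.5°; drift +0.2° → track 338.7°, groundspeed 109.5 kt
Leg 3: heading 182.6°; drift +6.7° → track 189.3°, groundspeed 69.6 kt
Leg 4: heading 137.9°; drift -6.5° → track 131.4°, groundspeed 69.5 kt
Leg 5: heading 214.1°; drift +12.6° → track 226.7°, groundspeed 78.1 kt
Leg 6: heading 295.8°; drift +8.0° → track 303.8°, groundspeed 104.6 kt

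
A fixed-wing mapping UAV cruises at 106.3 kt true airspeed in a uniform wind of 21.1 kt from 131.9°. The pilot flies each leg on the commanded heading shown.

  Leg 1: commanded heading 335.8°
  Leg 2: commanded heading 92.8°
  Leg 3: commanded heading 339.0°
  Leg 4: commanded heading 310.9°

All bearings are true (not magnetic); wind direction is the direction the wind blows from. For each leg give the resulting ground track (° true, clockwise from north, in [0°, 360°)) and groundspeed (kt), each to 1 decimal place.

Leg 1: track=331.9°, groundspeed=125.9 kt
Leg 2: track=84.4°, groundspeed=90.9 kt
Leg 3: track=334.6°, groundspeed=125.5 kt
Leg 4: track=311.1°, groundspeed=127.4 kt

Leg 1: heading 335.8°; drift -3.9° → track 331.9°, groundspeed 125.9 kt
Leg 2: heading 92.8°; drift -8.4° → track 84.4°, groundspeed 90.9 kt
Leg 3: heading 339.0°; drift -4.4° → track 334.6°, groundspeed 125.5 kt
Leg 4: heading 310.9°; drift +0.2° → track 311.1°, groundspeed 127.4 kt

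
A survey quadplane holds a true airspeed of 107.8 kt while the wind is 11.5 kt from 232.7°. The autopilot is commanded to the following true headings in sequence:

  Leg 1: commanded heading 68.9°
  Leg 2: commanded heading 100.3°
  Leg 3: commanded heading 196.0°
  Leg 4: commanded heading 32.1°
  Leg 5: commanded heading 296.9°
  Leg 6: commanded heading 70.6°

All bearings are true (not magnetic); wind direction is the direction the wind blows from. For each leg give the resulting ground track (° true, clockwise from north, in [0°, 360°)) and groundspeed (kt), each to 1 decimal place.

Leg 1: heading 68.9°; drift -1.5° → track 67.4°, groundspeed 118.9 kt
Leg 2: heading 100.3°; drift -4.2° → track 96.1°, groundspeed 115.9 kt
Leg 3: heading 196.0°; drift -4.0° → track 192.0°, groundspeed 98.8 kt
Leg 4: heading 32.1°; drift +2.0° → track 34.1°, groundspeed 118.6 kt
Leg 5: heading 296.9°; drift +5.8° → track 302.7°, groundspeed 103.3 kt
Leg 6: heading 70.6°; drift -1.7° → track 68.9°, groundspeed 118.8 kt

Leg 1: track=67.4°, groundspeed=118.9 kt
Leg 2: track=96.1°, groundspeed=115.9 kt
Leg 3: track=192.0°, groundspeed=98.8 kt
Leg 4: track=34.1°, groundspeed=118.6 kt
Leg 5: track=302.7°, groundspeed=103.3 kt
Leg 6: track=68.9°, groundspeed=118.8 kt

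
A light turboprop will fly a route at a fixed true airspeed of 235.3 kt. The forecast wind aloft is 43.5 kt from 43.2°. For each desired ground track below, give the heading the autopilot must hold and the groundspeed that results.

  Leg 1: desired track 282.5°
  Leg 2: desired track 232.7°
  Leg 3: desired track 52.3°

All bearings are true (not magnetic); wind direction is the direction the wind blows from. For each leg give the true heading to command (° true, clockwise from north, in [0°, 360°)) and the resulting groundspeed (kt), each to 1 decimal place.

Leg 1: desired track 282.5°; wind correction +9.1° → command heading 291.6°, groundspeed 254.5 kt
Leg 2: desired track 232.7°; wind correction +1.7° → command heading 234.4°, groundspeed 278.1 kt
Leg 3: desired track 52.3°; wind correction -1.7° → command heading 50.6°, groundspeed 192.2 kt

Leg 1: heading=291.6°, groundspeed=254.5 kt
Leg 2: heading=234.4°, groundspeed=278.1 kt
Leg 3: heading=50.6°, groundspeed=192.2 kt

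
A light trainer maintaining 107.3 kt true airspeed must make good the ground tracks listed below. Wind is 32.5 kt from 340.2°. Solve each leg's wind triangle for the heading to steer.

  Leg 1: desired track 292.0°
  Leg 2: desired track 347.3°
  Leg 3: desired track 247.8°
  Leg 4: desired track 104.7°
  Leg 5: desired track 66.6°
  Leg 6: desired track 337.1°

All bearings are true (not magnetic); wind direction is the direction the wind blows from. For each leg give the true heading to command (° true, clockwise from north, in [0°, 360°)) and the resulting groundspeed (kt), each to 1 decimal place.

Leg 1: heading=305.0°, groundspeed=82.9 kt
Leg 2: heading=345.2°, groundspeed=75.0 kt
Leg 3: heading=265.4°, groundspeed=103.6 kt
Leg 4: heading=90.2°, groundspeed=122.3 kt
Leg 5: heading=49.0°, groundspeed=100.2 kt
Leg 6: heading=338.0°, groundspeed=74.8 kt

Leg 1: desired track 292.0°; wind correction +13.0° → command heading 305.0°, groundspeed 82.9 kt
Leg 2: desired track 347.3°; wind correction -2.1° → command heading 345.2°, groundspeed 75.0 kt
Leg 3: desired track 247.8°; wind correction +17.6° → command heading 265.4°, groundspeed 103.6 kt
Leg 4: desired track 104.7°; wind correction -14.5° → command heading 90.2°, groundspeed 122.3 kt
Leg 5: desired track 66.6°; wind correction -17.6° → command heading 49.0°, groundspeed 100.2 kt
Leg 6: desired track 337.1°; wind correction +0.9° → command heading 338.0°, groundspeed 74.8 kt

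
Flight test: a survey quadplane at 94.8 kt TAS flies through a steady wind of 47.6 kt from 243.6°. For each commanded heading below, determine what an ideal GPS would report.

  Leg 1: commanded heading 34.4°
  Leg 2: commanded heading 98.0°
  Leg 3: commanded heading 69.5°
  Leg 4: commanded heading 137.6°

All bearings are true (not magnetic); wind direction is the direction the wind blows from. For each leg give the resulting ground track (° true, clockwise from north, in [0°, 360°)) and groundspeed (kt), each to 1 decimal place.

Leg 1: heading 34.4°; drift +9.7° → track 44.1°, groundspeed 138.3 kt
Leg 2: heading 98.0°; drift -11.3° → track 86.7°, groundspeed 136.7 kt
Leg 3: heading 69.5°; drift -2.0° → track 67.5°, groundspeed 142.2 kt
Leg 4: heading 137.6°; drift -23.0° → track 114.6°, groundspeed 117.2 kt

Leg 1: track=44.1°, groundspeed=138.3 kt
Leg 2: track=86.7°, groundspeed=136.7 kt
Leg 3: track=67.5°, groundspeed=142.2 kt
Leg 4: track=114.6°, groundspeed=117.2 kt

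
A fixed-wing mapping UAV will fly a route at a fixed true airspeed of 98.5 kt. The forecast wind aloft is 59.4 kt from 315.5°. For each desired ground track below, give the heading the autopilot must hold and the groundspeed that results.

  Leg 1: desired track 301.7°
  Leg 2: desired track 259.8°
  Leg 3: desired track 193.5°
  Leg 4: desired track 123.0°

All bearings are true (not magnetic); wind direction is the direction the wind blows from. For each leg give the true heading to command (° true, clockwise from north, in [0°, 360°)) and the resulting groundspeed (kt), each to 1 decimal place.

Leg 1: heading=310.0°, groundspeed=39.8 kt
Leg 2: heading=289.7°, groundspeed=51.9 kt
Leg 3: heading=224.3°, groundspeed=116.1 kt
Leg 4: heading=115.5°, groundspeed=155.6 kt

Leg 1: desired track 301.7°; wind correction +8.3° → command heading 310.0°, groundspeed 39.8 kt
Leg 2: desired track 259.8°; wind correction +29.9° → command heading 289.7°, groundspeed 51.9 kt
Leg 3: desired track 193.5°; wind correction +30.8° → command heading 224.3°, groundspeed 116.1 kt
Leg 4: desired track 123.0°; wind correction -7.5° → command heading 115.5°, groundspeed 155.6 kt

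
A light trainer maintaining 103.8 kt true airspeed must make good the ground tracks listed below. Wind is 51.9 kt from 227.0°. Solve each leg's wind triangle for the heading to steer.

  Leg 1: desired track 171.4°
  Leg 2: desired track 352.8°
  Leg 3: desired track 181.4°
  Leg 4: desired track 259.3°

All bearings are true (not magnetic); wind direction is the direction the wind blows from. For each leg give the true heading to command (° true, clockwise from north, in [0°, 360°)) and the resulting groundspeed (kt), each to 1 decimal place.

Leg 1: heading=195.8°, groundspeed=65.2 kt
Leg 2: heading=328.9°, groundspeed=125.2 kt
Leg 3: heading=202.3°, groundspeed=60.6 kt
Leg 4: heading=243.8°, groundspeed=56.2 kt

Leg 1: desired track 171.4°; wind correction +24.4° → command heading 195.8°, groundspeed 65.2 kt
Leg 2: desired track 352.8°; wind correction -23.9° → command heading 328.9°, groundspeed 125.2 kt
Leg 3: desired track 181.4°; wind correction +20.9° → command heading 202.3°, groundspeed 60.6 kt
Leg 4: desired track 259.3°; wind correction -15.5° → command heading 243.8°, groundspeed 56.2 kt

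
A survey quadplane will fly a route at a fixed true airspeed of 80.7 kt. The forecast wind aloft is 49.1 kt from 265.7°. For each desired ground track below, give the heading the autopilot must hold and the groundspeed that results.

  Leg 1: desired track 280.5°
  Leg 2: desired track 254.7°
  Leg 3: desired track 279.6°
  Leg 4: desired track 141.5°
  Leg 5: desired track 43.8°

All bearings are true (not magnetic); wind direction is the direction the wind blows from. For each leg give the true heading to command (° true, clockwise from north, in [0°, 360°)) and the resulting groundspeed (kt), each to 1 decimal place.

Leg 1: heading=271.6°, groundspeed=32.2 kt
Leg 2: heading=261.4°, groundspeed=32.0 kt
Leg 3: heading=271.2°, groundspeed=32.2 kt
Leg 4: heading=171.7°, groundspeed=97.3 kt
Leg 5: heading=19.8°, groundspeed=110.3 kt

Leg 1: desired track 280.5°; wind correction -8.9° → command heading 271.6°, groundspeed 32.2 kt
Leg 2: desired track 254.7°; wind correction +6.7° → command heading 261.4°, groundspeed 32.0 kt
Leg 3: desired track 279.6°; wind correction -8.4° → command heading 271.2°, groundspeed 32.2 kt
Leg 4: desired track 141.5°; wind correction +30.2° → command heading 171.7°, groundspeed 97.3 kt
Leg 5: desired track 43.8°; wind correction -24.0° → command heading 19.8°, groundspeed 110.3 kt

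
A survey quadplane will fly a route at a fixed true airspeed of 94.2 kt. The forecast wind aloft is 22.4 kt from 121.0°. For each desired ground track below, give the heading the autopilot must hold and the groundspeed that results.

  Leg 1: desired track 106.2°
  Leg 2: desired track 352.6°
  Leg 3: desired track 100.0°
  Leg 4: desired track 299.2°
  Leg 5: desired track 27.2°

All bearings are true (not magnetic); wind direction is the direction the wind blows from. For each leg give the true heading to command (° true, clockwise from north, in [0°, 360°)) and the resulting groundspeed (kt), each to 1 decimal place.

Leg 1: heading=109.7°, groundspeed=72.4 kt
Leg 2: heading=3.3°, groundspeed=106.5 kt
Leg 3: heading=104.9°, groundspeed=72.9 kt
Leg 4: heading=298.8°, groundspeed=116.6 kt
Leg 5: heading=40.9°, groundspeed=93.0 kt

Leg 1: desired track 106.2°; wind correction +3.5° → command heading 109.7°, groundspeed 72.4 kt
Leg 2: desired track 352.6°; wind correction +10.7° → command heading 3.3°, groundspeed 106.5 kt
Leg 3: desired track 100.0°; wind correction +4.9° → command heading 104.9°, groundspeed 72.9 kt
Leg 4: desired track 299.2°; wind correction -0.4° → command heading 298.8°, groundspeed 116.6 kt
Leg 5: desired track 27.2°; wind correction +13.7° → command heading 40.9°, groundspeed 93.0 kt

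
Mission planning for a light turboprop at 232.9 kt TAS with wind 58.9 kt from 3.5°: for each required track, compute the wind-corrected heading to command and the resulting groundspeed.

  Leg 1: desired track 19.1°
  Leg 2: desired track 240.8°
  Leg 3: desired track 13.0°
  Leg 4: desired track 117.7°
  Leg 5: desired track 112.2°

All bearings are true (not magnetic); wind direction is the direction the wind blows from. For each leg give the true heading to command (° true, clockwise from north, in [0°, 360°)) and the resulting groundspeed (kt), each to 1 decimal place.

Leg 1: desired track 19.1°; wind correction -3.9° → command heading 15.2°, groundspeed 175.6 kt
Leg 2: desired track 240.8°; wind correction +12.3° → command heading 253.1°, groundspeed 259.4 kt
Leg 3: desired track 13.0°; wind correction -2.4° → command heading 10.6°, groundspeed 174.6 kt
Leg 4: desired track 117.7°; wind correction -13.3° → command heading 104.4°, groundspeed 250.8 kt
Leg 5: desired track 112.2°; wind correction -13.9° → command heading 98.3°, groundspeed 245.0 kt

Leg 1: heading=15.2°, groundspeed=175.6 kt
Leg 2: heading=253.1°, groundspeed=259.4 kt
Leg 3: heading=10.6°, groundspeed=174.6 kt
Leg 4: heading=104.4°, groundspeed=250.8 kt
Leg 5: heading=98.3°, groundspeed=245.0 kt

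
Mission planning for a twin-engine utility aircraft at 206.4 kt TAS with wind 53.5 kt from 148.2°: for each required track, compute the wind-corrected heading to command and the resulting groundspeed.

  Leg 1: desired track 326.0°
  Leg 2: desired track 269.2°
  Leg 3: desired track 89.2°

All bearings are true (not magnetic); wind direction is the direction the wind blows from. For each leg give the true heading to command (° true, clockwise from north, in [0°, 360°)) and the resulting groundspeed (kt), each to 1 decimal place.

Leg 1: desired track 326.0°; wind correction -0.6° → command heading 325.4°, groundspeed 259.9 kt
Leg 2: desired track 269.2°; wind correction -12.8° → command heading 256.4°, groundspeed 228.8 kt
Leg 3: desired track 89.2°; wind correction +12.8° → command heading 102.0°, groundspeed 173.7 kt

Leg 1: heading=325.4°, groundspeed=259.9 kt
Leg 2: heading=256.4°, groundspeed=228.8 kt
Leg 3: heading=102.0°, groundspeed=173.7 kt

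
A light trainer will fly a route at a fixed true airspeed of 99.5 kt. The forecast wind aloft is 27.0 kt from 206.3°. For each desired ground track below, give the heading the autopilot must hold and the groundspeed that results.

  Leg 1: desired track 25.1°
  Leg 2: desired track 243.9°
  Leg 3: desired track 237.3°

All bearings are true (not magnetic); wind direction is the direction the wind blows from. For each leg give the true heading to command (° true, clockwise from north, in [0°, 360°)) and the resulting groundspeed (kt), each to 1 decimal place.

Leg 1: heading=24.8°, groundspeed=126.5 kt
Leg 2: heading=234.4°, groundspeed=76.7 kt
Leg 3: heading=229.3°, groundspeed=75.4 kt

Leg 1: desired track 25.1°; wind correction -0.3° → command heading 24.8°, groundspeed 126.5 kt
Leg 2: desired track 243.9°; wind correction -9.5° → command heading 234.4°, groundspeed 76.7 kt
Leg 3: desired track 237.3°; wind correction -8.0° → command heading 229.3°, groundspeed 75.4 kt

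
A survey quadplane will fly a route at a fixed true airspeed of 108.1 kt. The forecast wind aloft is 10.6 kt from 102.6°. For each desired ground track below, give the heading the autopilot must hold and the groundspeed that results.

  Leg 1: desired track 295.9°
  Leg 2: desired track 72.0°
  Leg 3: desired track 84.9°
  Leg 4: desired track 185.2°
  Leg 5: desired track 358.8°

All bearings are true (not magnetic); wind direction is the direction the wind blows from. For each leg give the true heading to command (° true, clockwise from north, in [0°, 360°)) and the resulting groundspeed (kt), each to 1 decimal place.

Leg 1: desired track 295.9°; wind correction +1.3° → command heading 297.2°, groundspeed 118.4 kt
Leg 2: desired track 72.0°; wind correction +2.9° → command heading 74.9°, groundspeed 98.8 kt
Leg 3: desired track 84.9°; wind correction +1.7° → command heading 86.6°, groundspeed 98.0 kt
Leg 4: desired track 185.2°; wind correction -5.6° → command heading 179.6°, groundspeed 106.2 kt
Leg 5: desired track 358.8°; wind correction +5.5° → command heading 4.3°, groundspeed 110.1 kt

Leg 1: heading=297.2°, groundspeed=118.4 kt
Leg 2: heading=74.9°, groundspeed=98.8 kt
Leg 3: heading=86.6°, groundspeed=98.0 kt
Leg 4: heading=179.6°, groundspeed=106.2 kt
Leg 5: heading=4.3°, groundspeed=110.1 kt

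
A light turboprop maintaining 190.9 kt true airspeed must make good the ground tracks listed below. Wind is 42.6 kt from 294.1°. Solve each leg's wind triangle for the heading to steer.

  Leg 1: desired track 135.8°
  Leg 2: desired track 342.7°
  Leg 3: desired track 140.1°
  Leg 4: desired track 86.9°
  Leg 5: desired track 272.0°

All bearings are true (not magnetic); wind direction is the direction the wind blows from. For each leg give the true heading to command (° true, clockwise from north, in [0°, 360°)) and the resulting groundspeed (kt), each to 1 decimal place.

Leg 1: desired track 135.8°; wind correction +4.7° → command heading 140.5°, groundspeed 229.8 kt
Leg 2: desired track 342.7°; wind correction -9.6° → command heading 333.1°, groundspeed 160.0 kt
Leg 3: desired track 140.1°; wind correction +5.6° → command heading 145.7°, groundspeed 228.3 kt
Leg 4: desired track 86.9°; wind correction -5.9° → command heading 81.0°, groundspeed 227.8 kt
Leg 5: desired track 272.0°; wind correction +4.8° → command heading 276.8°, groundspeed 150.8 kt

Leg 1: heading=140.5°, groundspeed=229.8 kt
Leg 2: heading=333.1°, groundspeed=160.0 kt
Leg 3: heading=145.7°, groundspeed=228.3 kt
Leg 4: heading=81.0°, groundspeed=227.8 kt
Leg 5: heading=276.8°, groundspeed=150.8 kt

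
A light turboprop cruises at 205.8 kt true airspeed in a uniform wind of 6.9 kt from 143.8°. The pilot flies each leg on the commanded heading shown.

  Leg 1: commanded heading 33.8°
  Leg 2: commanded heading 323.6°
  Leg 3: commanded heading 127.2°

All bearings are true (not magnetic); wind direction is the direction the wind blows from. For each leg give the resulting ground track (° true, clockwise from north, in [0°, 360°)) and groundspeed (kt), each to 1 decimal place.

Leg 1: heading 33.8°; drift -1.8° → track 32.0°, groundspeed 208.3 kt
Leg 2: heading 323.6°; drift +0.0° → track 323.6°, groundspeed 212.7 kt
Leg 3: heading 127.2°; drift -0.6° → track 126.6°, groundspeed 199.2 kt

Leg 1: track=32.0°, groundspeed=208.3 kt
Leg 2: track=323.6°, groundspeed=212.7 kt
Leg 3: track=126.6°, groundspeed=199.2 kt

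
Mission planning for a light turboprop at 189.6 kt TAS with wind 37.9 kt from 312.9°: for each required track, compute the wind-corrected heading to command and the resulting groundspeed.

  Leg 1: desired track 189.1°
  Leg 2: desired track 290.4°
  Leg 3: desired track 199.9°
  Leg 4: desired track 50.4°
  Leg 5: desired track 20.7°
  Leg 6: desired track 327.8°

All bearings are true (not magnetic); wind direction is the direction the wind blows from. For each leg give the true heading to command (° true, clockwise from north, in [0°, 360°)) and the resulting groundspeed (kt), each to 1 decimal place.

Leg 1: desired track 189.1°; wind correction +9.6° → command heading 198.7°, groundspeed 208.0 kt
Leg 2: desired track 290.4°; wind correction +4.4° → command heading 294.8°, groundspeed 154.0 kt
Leg 3: desired track 199.9°; wind correction +10.6° → command heading 210.5°, groundspeed 201.2 kt
Leg 4: desired track 50.4°; wind correction -11.4° → command heading 39.0°, groundspeed 190.8 kt
Leg 5: desired track 20.7°; wind correction -10.7° → command heading 10.0°, groundspeed 172.0 kt
Leg 6: desired track 327.8°; wind correction -2.9° → command heading 324.9°, groundspeed 152.7 kt

Leg 1: heading=198.7°, groundspeed=208.0 kt
Leg 2: heading=294.8°, groundspeed=154.0 kt
Leg 3: heading=210.5°, groundspeed=201.2 kt
Leg 4: heading=39.0°, groundspeed=190.8 kt
Leg 5: heading=10.0°, groundspeed=172.0 kt
Leg 6: heading=324.9°, groundspeed=152.7 kt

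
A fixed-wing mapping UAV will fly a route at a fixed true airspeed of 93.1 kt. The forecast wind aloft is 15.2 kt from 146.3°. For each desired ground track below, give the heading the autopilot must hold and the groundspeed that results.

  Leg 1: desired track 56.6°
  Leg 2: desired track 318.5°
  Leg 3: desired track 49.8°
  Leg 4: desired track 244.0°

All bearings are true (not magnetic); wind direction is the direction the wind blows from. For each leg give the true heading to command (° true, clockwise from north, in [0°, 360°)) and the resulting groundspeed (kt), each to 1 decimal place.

Leg 1: heading=66.0°, groundspeed=91.8 kt
Leg 2: heading=317.2°, groundspeed=108.1 kt
Leg 3: heading=59.1°, groundspeed=93.6 kt
Leg 4: heading=234.7°, groundspeed=93.9 kt

Leg 1: desired track 56.6°; wind correction +9.4° → command heading 66.0°, groundspeed 91.8 kt
Leg 2: desired track 318.5°; wind correction -1.3° → command heading 317.2°, groundspeed 108.1 kt
Leg 3: desired track 49.8°; wind correction +9.3° → command heading 59.1°, groundspeed 93.6 kt
Leg 4: desired track 244.0°; wind correction -9.3° → command heading 234.7°, groundspeed 93.9 kt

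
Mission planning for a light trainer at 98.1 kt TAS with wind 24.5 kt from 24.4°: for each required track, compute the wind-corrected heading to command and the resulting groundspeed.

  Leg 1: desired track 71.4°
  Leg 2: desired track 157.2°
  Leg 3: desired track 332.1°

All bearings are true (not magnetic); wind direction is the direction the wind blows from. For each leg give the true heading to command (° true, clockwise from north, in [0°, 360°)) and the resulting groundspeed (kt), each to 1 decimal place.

Leg 1: desired track 71.4°; wind correction -10.5° → command heading 60.9°, groundspeed 79.7 kt
Leg 2: desired track 157.2°; wind correction -10.6° → command heading 146.6°, groundspeed 113.1 kt
Leg 3: desired track 332.1°; wind correction +11.4° → command heading 343.5°, groundspeed 81.2 kt

Leg 1: heading=60.9°, groundspeed=79.7 kt
Leg 2: heading=146.6°, groundspeed=113.1 kt
Leg 3: heading=343.5°, groundspeed=81.2 kt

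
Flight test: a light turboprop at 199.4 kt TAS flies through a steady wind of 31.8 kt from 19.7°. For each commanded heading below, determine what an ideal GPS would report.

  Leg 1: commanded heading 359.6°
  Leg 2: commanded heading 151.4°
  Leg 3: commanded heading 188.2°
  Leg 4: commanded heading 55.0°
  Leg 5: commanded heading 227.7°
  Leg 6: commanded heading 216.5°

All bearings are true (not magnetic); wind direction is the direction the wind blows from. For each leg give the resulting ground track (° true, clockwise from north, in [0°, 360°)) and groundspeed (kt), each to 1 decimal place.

Leg 1: track=355.9°, groundspeed=169.9 kt
Leg 2: track=157.5°, groundspeed=221.8 kt
Leg 3: track=189.8°, groundspeed=230.6 kt
Leg 4: track=61.0°, groundspeed=174.4 kt
Leg 5: track=223.9°, groundspeed=228.0 kt
Leg 6: track=214.2°, groundspeed=230.0 kt

Leg 1: heading 359.6°; drift -3.7° → track 355.9°, groundspeed 169.9 kt
Leg 2: heading 151.4°; drift +6.1° → track 157.5°, groundspeed 221.8 kt
Leg 3: heading 188.2°; drift +1.6° → track 189.8°, groundspeed 230.6 kt
Leg 4: heading 55.0°; drift +6.0° → track 61.0°, groundspeed 174.4 kt
Leg 5: heading 227.7°; drift -3.8° → track 223.9°, groundspeed 228.0 kt
Leg 6: heading 216.5°; drift -2.3° → track 214.2°, groundspeed 230.0 kt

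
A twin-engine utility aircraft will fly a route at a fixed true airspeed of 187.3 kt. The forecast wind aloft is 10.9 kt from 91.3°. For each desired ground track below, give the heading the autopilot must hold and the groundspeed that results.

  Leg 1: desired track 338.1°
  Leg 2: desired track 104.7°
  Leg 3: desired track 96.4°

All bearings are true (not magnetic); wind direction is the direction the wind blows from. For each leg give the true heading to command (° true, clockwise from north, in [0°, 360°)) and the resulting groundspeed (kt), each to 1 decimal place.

Leg 1: heading=341.2°, groundspeed=191.3 kt
Leg 2: heading=103.9°, groundspeed=176.7 kt
Leg 3: heading=96.1°, groundspeed=176.4 kt

Leg 1: desired track 338.1°; wind correction +3.1° → command heading 341.2°, groundspeed 191.3 kt
Leg 2: desired track 104.7°; wind correction -0.8° → command heading 103.9°, groundspeed 176.7 kt
Leg 3: desired track 96.4°; wind correction -0.3° → command heading 96.1°, groundspeed 176.4 kt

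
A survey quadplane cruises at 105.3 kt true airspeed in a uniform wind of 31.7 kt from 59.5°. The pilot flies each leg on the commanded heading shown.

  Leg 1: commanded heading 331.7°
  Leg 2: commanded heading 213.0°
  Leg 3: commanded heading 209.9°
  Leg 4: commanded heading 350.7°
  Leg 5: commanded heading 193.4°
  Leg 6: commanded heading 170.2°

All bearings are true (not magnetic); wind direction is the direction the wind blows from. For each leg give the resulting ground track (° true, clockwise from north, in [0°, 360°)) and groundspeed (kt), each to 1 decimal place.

Leg 1: heading 331.7°; drift -16.9° → track 314.8°, groundspeed 108.8 kt
Leg 2: heading 213.0°; drift +6.0° → track 219.0°, groundspeed 134.4 kt
Leg 3: heading 209.9°; drift +6.7° → track 216.6°, groundspeed 133.8 kt
Leg 4: heading 350.7°; drift -17.5° → track 333.2°, groundspeed 98.4 kt
Leg 5: heading 193.4°; drift +10.2° → track 203.6°, groundspeed 129.3 kt
Leg 6: heading 170.2°; drift +14.3° → track 184.5°, groundspeed 120.2 kt

Leg 1: track=314.8°, groundspeed=108.8 kt
Leg 2: track=219.0°, groundspeed=134.4 kt
Leg 3: track=216.6°, groundspeed=133.8 kt
Leg 4: track=333.2°, groundspeed=98.4 kt
Leg 5: track=203.6°, groundspeed=129.3 kt
Leg 6: track=184.5°, groundspeed=120.2 kt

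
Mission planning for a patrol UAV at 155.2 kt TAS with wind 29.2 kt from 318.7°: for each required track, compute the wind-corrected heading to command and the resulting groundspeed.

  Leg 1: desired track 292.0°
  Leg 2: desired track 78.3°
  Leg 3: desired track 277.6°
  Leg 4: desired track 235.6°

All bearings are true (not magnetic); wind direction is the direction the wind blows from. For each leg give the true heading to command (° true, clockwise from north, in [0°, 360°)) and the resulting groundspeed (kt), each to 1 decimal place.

Leg 1: heading=296.8°, groundspeed=128.6 kt
Leg 2: heading=68.9°, groundspeed=167.5 kt
Leg 3: heading=284.7°, groundspeed=132.0 kt
Leg 4: heading=246.4°, groundspeed=149.0 kt

Leg 1: desired track 292.0°; wind correction +4.8° → command heading 296.8°, groundspeed 128.6 kt
Leg 2: desired track 78.3°; wind correction -9.4° → command heading 68.9°, groundspeed 167.5 kt
Leg 3: desired track 277.6°; wind correction +7.1° → command heading 284.7°, groundspeed 132.0 kt
Leg 4: desired track 235.6°; wind correction +10.8° → command heading 246.4°, groundspeed 149.0 kt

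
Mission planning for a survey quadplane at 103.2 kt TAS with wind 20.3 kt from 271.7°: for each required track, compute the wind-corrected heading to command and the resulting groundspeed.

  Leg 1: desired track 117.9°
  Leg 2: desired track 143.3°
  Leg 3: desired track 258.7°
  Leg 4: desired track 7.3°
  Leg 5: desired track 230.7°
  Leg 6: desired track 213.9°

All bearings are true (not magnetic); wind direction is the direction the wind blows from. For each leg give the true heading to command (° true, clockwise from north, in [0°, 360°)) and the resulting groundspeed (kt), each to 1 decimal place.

Leg 1: desired track 117.9°; wind correction +5.0° → command heading 122.9°, groundspeed 121.0 kt
Leg 2: desired track 143.3°; wind correction +8.9° → command heading 152.2°, groundspeed 114.6 kt
Leg 3: desired track 258.7°; wind correction +2.5° → command heading 261.2°, groundspeed 83.3 kt
Leg 4: desired track 7.3°; wind correction -11.3° → command heading 356.0°, groundspeed 103.2 kt
Leg 5: desired track 230.7°; wind correction +7.4° → command heading 238.1°, groundspeed 87.0 kt
Leg 6: desired track 213.9°; wind correction +9.6° → command heading 223.5°, groundspeed 90.9 kt

Leg 1: heading=122.9°, groundspeed=121.0 kt
Leg 2: heading=152.2°, groundspeed=114.6 kt
Leg 3: heading=261.2°, groundspeed=83.3 kt
Leg 4: heading=356.0°, groundspeed=103.2 kt
Leg 5: heading=238.1°, groundspeed=87.0 kt
Leg 6: heading=223.5°, groundspeed=90.9 kt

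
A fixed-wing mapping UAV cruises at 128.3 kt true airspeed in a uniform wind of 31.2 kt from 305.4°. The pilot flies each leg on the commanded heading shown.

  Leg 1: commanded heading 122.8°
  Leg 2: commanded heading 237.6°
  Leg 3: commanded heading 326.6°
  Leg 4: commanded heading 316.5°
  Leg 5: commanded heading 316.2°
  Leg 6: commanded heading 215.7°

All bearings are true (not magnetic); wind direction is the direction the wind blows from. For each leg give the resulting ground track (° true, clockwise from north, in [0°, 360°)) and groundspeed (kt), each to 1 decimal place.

Leg 1: track=123.3°, groundspeed=159.5 kt
Leg 2: track=223.7°, groundspeed=120.0 kt
Leg 3: track=333.1°, groundspeed=99.9 kt
Leg 4: track=320.0°, groundspeed=97.9 kt
Leg 5: track=319.6°, groundspeed=97.8 kt
Leg 6: track=202.0°, groundspeed=131.9 kt

Leg 1: heading 122.8°; drift +0.5° → track 123.3°, groundspeed 159.5 kt
Leg 2: heading 237.6°; drift -13.9° → track 223.7°, groundspeed 120.0 kt
Leg 3: heading 326.6°; drift +6.5° → track 333.1°, groundspeed 99.9 kt
Leg 4: heading 316.5°; drift +3.5° → track 320.0°, groundspeed 97.9 kt
Leg 5: heading 316.2°; drift +3.4° → track 319.6°, groundspeed 97.8 kt
Leg 6: heading 215.7°; drift -13.7° → track 202.0°, groundspeed 131.9 kt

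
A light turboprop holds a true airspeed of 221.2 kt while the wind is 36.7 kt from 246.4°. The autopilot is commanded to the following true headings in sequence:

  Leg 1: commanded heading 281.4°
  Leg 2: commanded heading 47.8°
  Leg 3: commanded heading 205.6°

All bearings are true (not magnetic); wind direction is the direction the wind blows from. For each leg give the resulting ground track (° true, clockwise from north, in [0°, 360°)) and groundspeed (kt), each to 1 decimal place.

Leg 1: heading 281.4°; drift +6.3° → track 287.7°, groundspeed 192.3 kt
Leg 2: heading 47.8°; drift +2.6° → track 50.4°, groundspeed 256.3 kt
Leg 3: heading 205.6°; drift -7.1° → track 198.5°, groundspeed 194.9 kt

Leg 1: track=287.7°, groundspeed=192.3 kt
Leg 2: track=50.4°, groundspeed=256.3 kt
Leg 3: track=198.5°, groundspeed=194.9 kt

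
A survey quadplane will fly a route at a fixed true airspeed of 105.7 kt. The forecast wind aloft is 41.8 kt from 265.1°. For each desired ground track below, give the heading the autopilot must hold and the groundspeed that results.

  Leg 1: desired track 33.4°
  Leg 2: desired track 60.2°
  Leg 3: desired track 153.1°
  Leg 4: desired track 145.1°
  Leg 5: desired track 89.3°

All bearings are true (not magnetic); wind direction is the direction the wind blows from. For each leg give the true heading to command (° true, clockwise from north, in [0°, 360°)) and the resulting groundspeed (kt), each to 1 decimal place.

Leg 1: heading=15.3°, groundspeed=126.4 kt
Leg 2: heading=50.6°, groundspeed=142.1 kt
Leg 3: heading=174.6°, groundspeed=114.0 kt
Leg 4: heading=165.1°, groundspeed=120.2 kt
Leg 5: heading=91.0°, groundspeed=147.3 kt

Leg 1: desired track 33.4°; wind correction -18.1° → command heading 15.3°, groundspeed 126.4 kt
Leg 2: desired track 60.2°; wind correction -9.6° → command heading 50.6°, groundspeed 142.1 kt
Leg 3: desired track 153.1°; wind correction +21.5° → command heading 174.6°, groundspeed 114.0 kt
Leg 4: desired track 145.1°; wind correction +20.0° → command heading 165.1°, groundspeed 120.2 kt
Leg 5: desired track 89.3°; wind correction +1.7° → command heading 91.0°, groundspeed 147.3 kt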